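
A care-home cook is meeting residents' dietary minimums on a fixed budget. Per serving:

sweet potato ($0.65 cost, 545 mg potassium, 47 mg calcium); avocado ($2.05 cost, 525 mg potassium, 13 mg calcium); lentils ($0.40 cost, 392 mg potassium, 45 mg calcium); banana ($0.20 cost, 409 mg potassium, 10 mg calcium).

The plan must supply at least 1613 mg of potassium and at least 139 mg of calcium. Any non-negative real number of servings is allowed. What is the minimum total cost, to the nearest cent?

$1.37

A basic optimal solution has at most two foods positive. Try each food alone and each pair with both targets met exactly.
sweet potato only: max(1613/545, 139/47) = 2.96 servings → $1.92.
avocado only: max(1613/525, 139/13) = 10.69 servings → $21.92.
lentils only: max(1613/392, 139/45) = 4.115 servings → $1.65.
banana only: max(1613/409, 139/10) = 13.9 servings → $2.78.
sweet potato + avocado with both tight: 2.957 servings and 0.003184 servings → $1.93.
sweet potato + lentils: the both-tight solution has a negative serving — not a feasible corner.
sweet potato + banana with both tight: 2.957 servings and 0.004066 servings → $1.92.
avocado + lentils with both tight: 0.9767 servings and 2.807 servings → $3.12.
avocado + banana: the both-tight solution has a negative serving — not a feasible corner.
lentils + banana with both tight: 2.811 servings and 1.249 servings → $1.37.
Cheapest feasible corner: $1.37.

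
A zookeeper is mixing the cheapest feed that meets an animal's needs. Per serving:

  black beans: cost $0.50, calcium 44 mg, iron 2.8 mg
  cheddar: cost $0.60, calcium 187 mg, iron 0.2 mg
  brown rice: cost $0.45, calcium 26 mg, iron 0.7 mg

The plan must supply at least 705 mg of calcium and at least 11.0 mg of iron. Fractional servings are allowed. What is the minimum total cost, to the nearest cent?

$3.60

For a min-cost LP with two ≥-constraints, a basic feasible solution has at most two positive variables.
black beans only: max(705/44, 11.0/2.8) = 16.02 servings → $8.01.
cheddar only: max(705/187, 11.0/0.2) = 55 servings → $33.00.
brown rice only: max(705/26, 11.0/0.7) = 27.12 servings → $12.20.
black beans + cheddar with both tight: 3.722 servings and 2.894 servings → $3.60.
black beans + brown rice with both targets exact would need a negative amount; discard.
cheddar + brown rice with both tight: 1.651 servings and 15.24 servings → $7.85.
The minimum over all feasible corners is $3.60.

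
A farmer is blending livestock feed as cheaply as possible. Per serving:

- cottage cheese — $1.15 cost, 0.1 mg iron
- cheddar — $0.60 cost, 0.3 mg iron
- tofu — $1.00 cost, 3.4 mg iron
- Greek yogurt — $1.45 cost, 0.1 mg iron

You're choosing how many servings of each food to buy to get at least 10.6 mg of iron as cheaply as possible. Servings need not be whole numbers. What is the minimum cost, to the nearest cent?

$3.12

Cost per mg of iron: tofu $0.2941, cheddar $2.0000, cottage cheese $11.5000, Greek yogurt $14.5000.
With no serving limits, use only tofu: 10.6 mg / 3.4 mg = 3.118 servings × $1.00 = $3.12.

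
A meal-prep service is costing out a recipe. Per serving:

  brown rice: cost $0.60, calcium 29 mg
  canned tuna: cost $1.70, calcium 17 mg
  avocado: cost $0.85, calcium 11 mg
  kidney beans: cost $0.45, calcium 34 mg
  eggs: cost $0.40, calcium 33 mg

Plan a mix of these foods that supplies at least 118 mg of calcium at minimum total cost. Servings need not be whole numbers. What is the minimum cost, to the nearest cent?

$1.43

Cost per mg of calcium: eggs $0.0121, kidney beans $0.0132, brown rice $0.0207, avocado $0.0773, canned tuna $0.1000.
With no serving limits, use only eggs: 118 mg / 33 mg = 3.576 servings × $0.40 = $1.43.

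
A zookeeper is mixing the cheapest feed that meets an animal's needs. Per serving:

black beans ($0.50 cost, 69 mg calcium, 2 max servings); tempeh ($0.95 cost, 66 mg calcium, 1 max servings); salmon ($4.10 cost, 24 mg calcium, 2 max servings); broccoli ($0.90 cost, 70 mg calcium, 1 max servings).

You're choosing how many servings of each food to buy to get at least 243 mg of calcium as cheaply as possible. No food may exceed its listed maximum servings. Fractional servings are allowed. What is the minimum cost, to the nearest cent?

Cost per mg of calcium: black beans $0.0072, broccoli $0.0129, tempeh $0.0144, salmon $0.1708.
Take 2 servings of black beans: +138.0 mg calcium for $1.00 (total $1.00, still need 105.0 mg).
Take 1 serving of broccoli: +70.0 mg calcium for $0.90 (total $1.90, still need 35.0 mg).
Take 0.5303 servings of tempeh: +35.0 mg calcium for $0.50 (total $2.40, still need 0.0 mg).
Filling from the cheapest source first is optimal under one linear minimum: $2.40.

$2.40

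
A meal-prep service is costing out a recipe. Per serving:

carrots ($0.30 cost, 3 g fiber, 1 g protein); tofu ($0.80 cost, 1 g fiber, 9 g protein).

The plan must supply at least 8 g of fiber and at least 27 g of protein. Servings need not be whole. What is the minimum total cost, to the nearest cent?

A basic optimal solution has at most two foods positive. Try each food alone and each pair with both targets met exactly.
carrots only: max(8/3, 27/1) = 27 servings → $8.10.
tofu only: max(8/1, 27/9) = 8 servings → $6.40.
carrots + tofu with both tight: 1.731 servings and 2.808 servings → $2.77.
The minimum over all feasible corners is $2.77.

$2.77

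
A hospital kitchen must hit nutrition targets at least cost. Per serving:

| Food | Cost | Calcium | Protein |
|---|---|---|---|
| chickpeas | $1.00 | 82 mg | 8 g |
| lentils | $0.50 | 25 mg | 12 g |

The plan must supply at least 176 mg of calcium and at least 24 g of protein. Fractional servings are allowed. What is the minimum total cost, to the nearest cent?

$2.29

With two linear requirements the optimum uses one or two foods; enumerate the corners.
chickpeas only: max(176/82, 24/8) = 3 servings → $3.00.
lentils only: max(176/25, 24/12) = 7.04 servings → $3.52.
chickpeas + lentils with both tight: 1.929 servings and 0.7143 servings → $2.29.
The minimum over all feasible corners is $2.29.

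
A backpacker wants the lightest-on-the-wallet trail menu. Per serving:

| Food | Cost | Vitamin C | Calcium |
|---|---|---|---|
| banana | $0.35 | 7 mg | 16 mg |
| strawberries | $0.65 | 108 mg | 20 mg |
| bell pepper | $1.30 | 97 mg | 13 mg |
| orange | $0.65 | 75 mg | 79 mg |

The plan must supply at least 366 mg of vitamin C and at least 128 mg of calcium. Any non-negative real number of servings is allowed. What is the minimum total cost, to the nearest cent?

$2.39

Two binding constraints pin down two serving amounts, so the optimal mix uses at most two foods. The candidates are each food alone (scaled to the tighter of vitamin C/calcium) and each pair with both constraints tight.
banana only: max(366/7, 128/16) = 52.29 servings → $18.30.
strawberries only: max(366/108, 128/20) = 6.4 servings → $4.16.
bell pepper only: max(366/97, 128/13) = 9.846 servings → $12.80.
orange only: max(366/75, 128/79) = 4.88 servings → $3.17.
banana + strawberries with both tight: 4.096 servings and 3.123 servings → $3.46.
banana + bell pepper with both tight: 5.242 servings and 3.395 servings → $6.25.
banana + orange: the both-tight solution has a negative serving — not a feasible corner.
strawberries + bell pepper: the both-tight solution has a negative serving — not a feasible corner.
strawberries + orange with both tight: 2.747 servings and 0.9249 servings → $2.39.
bell pepper + orange with both tight: 2.888 servings and 1.145 servings → $4.50.
The minimum over all feasible corners is $2.39.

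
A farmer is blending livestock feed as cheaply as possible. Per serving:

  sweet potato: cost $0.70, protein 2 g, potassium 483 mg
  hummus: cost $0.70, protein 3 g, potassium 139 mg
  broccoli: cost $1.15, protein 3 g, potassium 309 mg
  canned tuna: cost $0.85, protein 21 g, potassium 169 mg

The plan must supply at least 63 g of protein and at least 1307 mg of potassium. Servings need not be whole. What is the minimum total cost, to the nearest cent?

Two binding constraints pin down two serving amounts, so the optimal mix uses at most two foods. The candidates are each food alone (scaled to the tighter of protein/potassium) and each pair with both constraints tight.
sweet potato only: max(63/2, 1307/483) = 31.5 servings → $22.05.
hummus only: max(63/3, 1307/139) = 21 servings → $14.70.
broccoli only: max(63/3, 1307/309) = 21 servings → $24.15.
canned tuna only: max(63/21, 1307/169) = 7.734 servings → $6.57.
sweet potato + hummus: the both-tight solution has a negative serving — not a feasible corner.
sweet potato + broccoli with both targets exact would need a negative amount; discard.
sweet potato + canned tuna with both tight: 1.713 servings and 2.837 servings → $3.61.
hummus + broccoli: intersection lies outside the first quadrant.
hummus + canned tuna with both tight: 6.965 servings and 2.005 servings → $6.58.
broccoli + canned tuna with both tight: 2.808 servings and 2.599 servings → $5.44.
The minimum over all feasible corners is $3.61.

$3.61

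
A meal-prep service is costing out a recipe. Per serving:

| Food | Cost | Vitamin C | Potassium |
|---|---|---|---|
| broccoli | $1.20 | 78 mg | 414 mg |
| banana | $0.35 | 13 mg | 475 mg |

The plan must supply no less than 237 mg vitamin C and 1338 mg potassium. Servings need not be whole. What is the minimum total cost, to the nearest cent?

Check every corner: each single food scaled to meet both minima, and each pair solved so both constraints bind.
broccoli only: max(237/78, 1338/414) = 3.232 servings → $3.88.
banana only: max(237/13, 1338/475) = 18.23 servings → $6.38.
broccoli + banana with both tight: 3.006 servings and 0.1972 servings → $3.68.
Cheapest feasible corner: $3.68.

$3.68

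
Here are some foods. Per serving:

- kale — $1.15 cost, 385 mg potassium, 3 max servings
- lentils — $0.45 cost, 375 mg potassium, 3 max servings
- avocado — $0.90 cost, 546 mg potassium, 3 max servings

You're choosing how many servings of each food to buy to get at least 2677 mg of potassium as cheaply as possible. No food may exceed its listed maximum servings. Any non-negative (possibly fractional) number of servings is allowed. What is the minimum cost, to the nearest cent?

$3.91

Cost per mg of potassium: lentils $0.0012, avocado $0.0016, kale $0.0030.
Take 3 servings of lentils: +1125.0 mg potassium for $1.35 (total $1.35, still need 1552.0 mg).
Take 2.842 servings of avocado: +1552.0 mg potassium for $2.56 (total $3.91, still need 0.0 mg).
Greedy by cheapest-per-mg is optimal for a single linear constraint, so the minimum cost is $3.91.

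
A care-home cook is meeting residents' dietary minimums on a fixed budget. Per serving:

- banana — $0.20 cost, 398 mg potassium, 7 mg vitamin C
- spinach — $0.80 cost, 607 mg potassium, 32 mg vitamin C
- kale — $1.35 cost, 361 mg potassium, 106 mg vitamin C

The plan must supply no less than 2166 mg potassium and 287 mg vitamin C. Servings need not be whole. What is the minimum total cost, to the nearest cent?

$4.01

An LP optimum is at a vertex; with two nutrient constraints at most two foods are used. Check each candidate.
banana only: max(2166/398, 287/7) = 41 servings → $8.20.
spinach only: max(2166/607, 287/32) = 8.969 servings → $7.17.
kale only: max(2166/361, 287/106) = 6 servings → $8.10.
banana + spinach: the both-tight solution has a negative serving — not a feasible corner.
banana + kale with both tight: 3.177 servings and 2.498 servings → $4.01.
spinach + kale with both tight: 2.387 servings and 1.987 servings → $4.59.
The minimum over all feasible corners is $4.01.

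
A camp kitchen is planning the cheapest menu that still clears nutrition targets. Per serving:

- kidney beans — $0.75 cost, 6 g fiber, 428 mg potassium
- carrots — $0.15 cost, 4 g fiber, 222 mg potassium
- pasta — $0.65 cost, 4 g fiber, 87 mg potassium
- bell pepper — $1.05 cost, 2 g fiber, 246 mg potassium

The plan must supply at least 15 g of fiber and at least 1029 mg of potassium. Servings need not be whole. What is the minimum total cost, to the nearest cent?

$0.70

Compare the cost at each extreme point of the feasible region.
kidney beans only: max(15/6, 1029/428) = 2.5 servings → $1.88.
carrots only: max(15/4, 1029/222) = 4.635 servings → $0.70.
pasta only: max(15/4, 1029/87) = 11.83 servings → $7.69.
bell pepper only: max(15/2, 1029/246) = 7.5 servings → $7.88.
kidney beans + carrots with both tight: 2.068 servings and 0.6474 servings → $1.65.
kidney beans + pasta with both tight: 2.362 servings and 0.2067 servings → $1.91.
kidney beans + bell pepper: intersection lies outside the first quadrant.
carrots + pasta: intersection lies outside the first quadrant.
carrots + bell pepper with both tight: 3.022 servings and 1.456 servings → $1.98.
pasta + bell pepper with both tight: 2.015 servings and 3.47 servings → $4.95.
So the least-cost plan costs $0.70.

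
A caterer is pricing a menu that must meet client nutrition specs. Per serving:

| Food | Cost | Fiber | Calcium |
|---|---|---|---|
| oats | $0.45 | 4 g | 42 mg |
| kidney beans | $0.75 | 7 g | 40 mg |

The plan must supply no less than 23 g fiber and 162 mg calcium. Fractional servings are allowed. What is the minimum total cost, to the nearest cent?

$2.50

Compare the cost at each extreme point of the feasible region.
oats only: max(23/4, 162/42) = 5.75 servings → $2.59.
kidney beans only: max(23/7, 162/40) = 4.05 servings → $3.04.
oats + kidney beans with both tight: 1.597 servings and 2.373 servings → $2.50.
So the least-cost plan costs $2.50.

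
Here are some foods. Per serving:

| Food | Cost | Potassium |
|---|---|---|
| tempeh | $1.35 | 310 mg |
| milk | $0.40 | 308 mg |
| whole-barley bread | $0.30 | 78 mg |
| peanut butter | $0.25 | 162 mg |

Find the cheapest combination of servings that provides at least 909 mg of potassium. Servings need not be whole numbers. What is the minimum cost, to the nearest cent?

Cost per mg of potassium: milk $0.0013, peanut butter $0.0015, whole-barley bread $0.0038, tempeh $0.0044.
With no serving limits, use only milk: 909 mg / 308 mg = 2.951 servings × $0.40 = $1.18.

$1.18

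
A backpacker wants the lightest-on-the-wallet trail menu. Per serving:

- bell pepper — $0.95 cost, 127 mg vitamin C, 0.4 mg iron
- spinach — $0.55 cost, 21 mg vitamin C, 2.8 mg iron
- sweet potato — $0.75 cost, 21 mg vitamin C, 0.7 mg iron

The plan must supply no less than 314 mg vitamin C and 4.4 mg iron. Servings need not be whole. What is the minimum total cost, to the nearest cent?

$2.84

Check every corner: each single food scaled to meet both minima, and each pair solved so both constraints bind.
bell pepper only: max(314/127, 4.4/0.4) = 11 servings → $10.45.
spinach only: max(314/21, 4.4/2.8) = 14.95 servings → $8.22.
sweet potato only: max(314/21, 4.4/0.7) = 14.95 servings → $11.21.
bell pepper + spinach with both tight: 2.266 servings and 1.248 servings → $2.84.
bell pepper + sweet potato with both tight: 1.583 servings and 5.381 servings → $5.54.
spinach + sweet potato with both targets exact would need a negative amount; discard.
So the least-cost plan costs $2.84.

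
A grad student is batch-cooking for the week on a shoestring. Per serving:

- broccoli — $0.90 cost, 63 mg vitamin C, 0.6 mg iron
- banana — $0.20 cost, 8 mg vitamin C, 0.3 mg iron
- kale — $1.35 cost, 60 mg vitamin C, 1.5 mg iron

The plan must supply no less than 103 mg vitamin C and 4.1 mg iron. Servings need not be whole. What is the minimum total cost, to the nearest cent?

Minimising a linear cost over {vitamin C ≥ 103, iron ≥ 4.1, servings ≥ 0} — the optimum is at a vertex, using one or two foods.
broccoli only: max(103/63, 4.1/0.6) = 6.833 servings → $6.15.
banana only: max(103/8, 4.1/0.3) = 13.67 servings → $2.73.
kale only: max(103/60, 4.1/1.5) = 2.733 servings → $3.69.
broccoli + banana: the both-tight solution has a negative serving — not a feasible corner.
broccoli + kale: the both-tight solution has a negative serving — not a feasible corner.
banana + kale with both targets exact would need a negative amount; discard.
Cheapest feasible corner: $2.73.

$2.73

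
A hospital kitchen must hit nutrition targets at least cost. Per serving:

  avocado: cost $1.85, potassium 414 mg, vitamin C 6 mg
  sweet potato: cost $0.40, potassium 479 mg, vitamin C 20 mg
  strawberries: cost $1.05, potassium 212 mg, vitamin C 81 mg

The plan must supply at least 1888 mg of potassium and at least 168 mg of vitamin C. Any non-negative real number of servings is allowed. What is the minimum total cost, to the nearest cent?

$2.66

A basic optimal solution has at most two foods positive. Try each food alone and each pair with both targets met exactly.
avocado only: max(1888/414, 168/6) = 28 servings → $51.80.
sweet potato only: max(1888/479, 168/20) = 8.4 servings → $3.36.
strawberries only: max(1888/212, 168/81) = 8.906 servings → $9.35.
avocado + sweet potato: intersection lies outside the first quadrant.
avocado + strawberries with both tight: 3.636 servings and 1.805 servings → $8.62.
sweet potato + strawberries with both tight: 3.395 servings and 1.236 servings → $2.66.
The minimum over all feasible corners is $2.66.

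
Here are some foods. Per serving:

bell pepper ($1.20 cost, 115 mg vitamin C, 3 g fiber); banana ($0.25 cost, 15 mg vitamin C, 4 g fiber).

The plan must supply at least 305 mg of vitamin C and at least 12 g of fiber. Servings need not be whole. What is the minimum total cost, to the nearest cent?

$3.29

Compare the cost at each extreme point of the feasible region.
bell pepper only: max(305/115, 12/3) = 4 servings → $4.80.
banana only: max(305/15, 12/4) = 20.33 servings → $5.08.
bell pepper + banana with both tight: 2.506 servings and 1.12 servings → $3.29.
The minimum over all feasible corners is $3.29.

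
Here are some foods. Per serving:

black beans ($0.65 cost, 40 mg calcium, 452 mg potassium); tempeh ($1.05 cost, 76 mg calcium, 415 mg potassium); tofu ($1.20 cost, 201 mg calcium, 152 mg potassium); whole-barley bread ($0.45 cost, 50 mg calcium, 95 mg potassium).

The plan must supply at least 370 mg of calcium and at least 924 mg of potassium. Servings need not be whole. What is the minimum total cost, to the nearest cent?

Two binding constraints pin down two serving amounts, so the optimal mix uses at most two foods. The candidates are each food alone (scaled to the tighter of calcium/potassium) and each pair with both constraints tight.
black beans only: max(370/40, 924/452) = 9.25 servings → $6.01.
tempeh only: max(370/76, 924/415) = 4.868 servings → $5.11.
tofu only: max(370/201, 924/152) = 6.079 servings → $7.29.
whole-barley bread only: max(370/50, 924/95) = 9.726 servings → $4.38.
black beans + tempeh with both targets exact would need a negative amount; discard.
black beans + tofu with both tight: 1.527 servings and 1.537 servings → $2.84.
black beans + whole-barley bread with both tight: 0.5878 servings and 6.93 servings → $3.50.
tempeh + tofu with both tight: 1.802 servings and 1.16 servings → $3.28.
tempeh + whole-barley bread with both tight: 0.8167 servings and 6.159 servings → $3.63.
tofu + whole-barley bread: intersection lies outside the first quadrant.
The minimum over all feasible corners is $2.84.

$2.84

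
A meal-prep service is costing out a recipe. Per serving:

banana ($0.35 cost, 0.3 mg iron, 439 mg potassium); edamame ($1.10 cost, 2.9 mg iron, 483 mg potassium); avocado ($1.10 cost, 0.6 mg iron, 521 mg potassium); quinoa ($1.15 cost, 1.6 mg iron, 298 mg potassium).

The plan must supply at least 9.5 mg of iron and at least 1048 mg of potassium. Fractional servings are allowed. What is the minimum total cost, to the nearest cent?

$3.60

For a min-cost LP with two ≥-constraints, a basic feasible solution has at most two positive variables.
banana only: max(9.5/0.3, 1048/439) = 31.67 servings → $11.08.
edamame only: max(9.5/2.9, 1048/483) = 3.276 servings → $3.60.
avocado only: max(9.5/0.6, 1048/521) = 15.83 servings → $17.42.
quinoa only: max(9.5/1.6, 1048/298) = 5.938 servings → $6.83.
banana + edamame: the both-tight solution has a negative serving — not a feasible corner.
banana + avocado with both targets exact would need a negative amount; discard.
banana + quinoa: the both-tight solution has a negative serving — not a feasible corner.
edamame + avocado: intersection lies outside the first quadrant.
edamame + quinoa: intersection lies outside the first quadrant.
avocado + quinoa: the both-tight solution has a negative serving — not a feasible corner.
The minimum over all feasible corners is $3.60.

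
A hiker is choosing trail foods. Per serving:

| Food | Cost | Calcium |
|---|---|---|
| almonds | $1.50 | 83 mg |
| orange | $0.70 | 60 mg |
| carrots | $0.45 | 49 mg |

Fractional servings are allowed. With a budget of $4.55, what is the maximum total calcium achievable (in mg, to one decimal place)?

495.4 mg

Calcium per dollar: carrots 108.9, orange 85.71, almonds 55.33.
With no serving limits, spend the whole cost allowance on carrots: $4.55 / $0.45 × 49 mg = 495.4 mg.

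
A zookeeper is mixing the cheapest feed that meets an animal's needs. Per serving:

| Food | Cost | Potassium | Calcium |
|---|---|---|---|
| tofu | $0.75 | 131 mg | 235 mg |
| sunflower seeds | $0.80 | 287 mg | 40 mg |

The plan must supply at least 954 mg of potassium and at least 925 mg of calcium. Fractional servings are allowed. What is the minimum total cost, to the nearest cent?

tofu only: max(954/131, 925/235) = 7.282 servings → $5.46.
sunflower seeds only: max(954/287, 925/40) = 23.12 servings → $18.50.
tofu + sunflower seeds with both tight: 3.654 servings and 1.656 servings → $4.07.
The minimum over all feasible corners is $4.07.

$4.07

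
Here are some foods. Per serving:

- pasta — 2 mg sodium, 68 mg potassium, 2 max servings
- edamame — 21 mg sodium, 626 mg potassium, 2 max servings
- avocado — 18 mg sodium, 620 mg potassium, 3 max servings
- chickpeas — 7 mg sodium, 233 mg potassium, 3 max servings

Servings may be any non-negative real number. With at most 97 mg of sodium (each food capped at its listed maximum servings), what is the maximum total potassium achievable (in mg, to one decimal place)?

3231.6 mg

Potassium per mg sodium: avocado 34.44, pasta 34, chickpeas 33.29, edamame 29.81.
Take 3 servings of avocado: uses 54 mg sodium, +1860.0 mg potassium (running total 1860.0 mg).
Take 2 servings of pasta: uses 4 mg sodium, +136.0 mg potassium (running total 1996.0 mg).
Take 3 servings of chickpeas: uses 21 mg sodium, +699.0 mg potassium (running total 2695.0 mg).
Take 0.8571 servings of edamame: uses 18 mg sodium, +536.6 mg potassium (running total 3231.6 mg).
Filling greedily by potassium-per-mg sodium is optimal for one linear limit, giving 3231.6 mg.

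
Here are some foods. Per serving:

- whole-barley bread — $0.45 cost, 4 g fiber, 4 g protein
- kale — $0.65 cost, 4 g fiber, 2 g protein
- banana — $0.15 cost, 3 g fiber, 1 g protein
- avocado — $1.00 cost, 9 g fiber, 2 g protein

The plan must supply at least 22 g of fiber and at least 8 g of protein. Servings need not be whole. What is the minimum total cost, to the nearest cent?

$1.16

At the optimum either one food covers both requirements or two foods hit both targets exactly; no other combination can be cheaper.
whole-barley bread only: max(22/4, 8/4) = 5.5 servings → $2.48.
kale only: max(22/4, 8/2) = 5.5 servings → $3.58.
banana only: max(22/3, 8/1) = 8 servings → $1.20.
avocado only: max(22/9, 8/2) = 4 servings → $4.00.
whole-barley bread + kale: the both-tight solution has a negative serving — not a feasible corner.
whole-barley bread + banana with both tight: 0.25 servings and 7 servings → $1.16.
whole-barley bread + avocado with both tight: 1 serving and 2 servings → $2.45.
kale + banana with both tight: 1 serving and 6 servings → $1.55.
kale + avocado with both tight: 2.8 servings and 1.2 servings → $3.02.
banana + avocado with both targets exact would need a negative amount; discard.
So the least-cost plan costs $1.16.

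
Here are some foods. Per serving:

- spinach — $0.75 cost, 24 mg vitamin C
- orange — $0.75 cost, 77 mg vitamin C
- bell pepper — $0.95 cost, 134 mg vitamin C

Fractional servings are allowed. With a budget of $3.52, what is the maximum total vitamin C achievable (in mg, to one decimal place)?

496.5 mg

Vitamin C per dollar: bell pepper 141.1, orange 102.7, spinach 32.
With no serving limits, spend the whole cost allowance on bell pepper: $3.52 / $0.95 × 134 mg = 496.5 mg.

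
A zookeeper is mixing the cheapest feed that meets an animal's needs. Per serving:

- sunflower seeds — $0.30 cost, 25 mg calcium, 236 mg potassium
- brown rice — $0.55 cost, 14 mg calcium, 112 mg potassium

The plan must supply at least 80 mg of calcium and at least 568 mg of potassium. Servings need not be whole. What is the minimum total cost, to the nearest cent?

$0.96

Two binding constraints pin down two serving amounts, so the optimal mix uses at most two foods. The candidates are each food alone (scaled to the tighter of calcium/potassium) and each pair with both constraints tight.
sunflower seeds only: max(80/25, 568/236) = 3.2 servings → $0.96.
brown rice only: max(80/14, 568/112) = 5.714 servings → $3.14.
sunflower seeds + brown rice: intersection lies outside the first quadrant.
Cheapest feasible corner: $0.96.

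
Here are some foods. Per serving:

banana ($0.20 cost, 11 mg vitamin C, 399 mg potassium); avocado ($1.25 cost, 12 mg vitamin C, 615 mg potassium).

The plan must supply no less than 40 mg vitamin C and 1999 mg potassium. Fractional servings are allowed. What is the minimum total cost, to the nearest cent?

banana only: max(40/11, 1999/399) = 5.01 servings → $1.00.
avocado only: max(40/12, 1999/615) = 3.333 servings → $4.17.
banana + avocado with both tight: 0.3096 servings and 3.05 servings → $3.87.
So the least-cost plan costs $1.00.

$1.00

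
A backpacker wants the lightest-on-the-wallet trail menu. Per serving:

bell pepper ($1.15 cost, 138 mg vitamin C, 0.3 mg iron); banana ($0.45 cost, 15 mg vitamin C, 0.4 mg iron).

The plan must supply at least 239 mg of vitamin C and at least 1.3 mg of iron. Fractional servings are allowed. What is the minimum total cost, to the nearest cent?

$2.68

At the optimum either one food covers both requirements or two foods hit both targets exactly; no other combination can be cheaper.
bell pepper only: max(239/138, 1.3/0.3) = 4.333 servings → $4.98.
banana only: max(239/15, 1.3/0.4) = 15.93 servings → $7.17.
bell pepper + banana with both tight: 1.501 servings and 2.124 servings → $2.68.
So the least-cost plan costs $2.68.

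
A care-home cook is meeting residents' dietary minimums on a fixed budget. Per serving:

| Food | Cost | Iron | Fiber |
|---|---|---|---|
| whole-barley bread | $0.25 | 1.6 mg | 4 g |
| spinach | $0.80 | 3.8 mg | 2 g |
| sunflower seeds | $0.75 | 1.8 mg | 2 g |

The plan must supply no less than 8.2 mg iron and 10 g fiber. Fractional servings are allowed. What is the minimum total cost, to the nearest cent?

This is a tiny linear program; its minimum lies at a vertex of the feasible set. List the vertices and price them.
whole-barley bread only: max(8.2/1.6, 10/4) = 5.125 servings → $1.28.
spinach only: max(8.2/3.8, 10/2) = 5 servings → $4.00.
sunflower seeds only: max(8.2/1.8, 10/2) = 5 servings → $3.75.
whole-barley bread + spinach with both tight: 1.8 servings and 1.4 servings → $1.57.
whole-barley bread + sunflower seeds with both tight: 0.4 servings and 4.2 servings → $3.25.
spinach + sunflower seeds: the both-tight solution has a negative serving — not a feasible corner.
The minimum over all feasible corners is $1.28.

$1.28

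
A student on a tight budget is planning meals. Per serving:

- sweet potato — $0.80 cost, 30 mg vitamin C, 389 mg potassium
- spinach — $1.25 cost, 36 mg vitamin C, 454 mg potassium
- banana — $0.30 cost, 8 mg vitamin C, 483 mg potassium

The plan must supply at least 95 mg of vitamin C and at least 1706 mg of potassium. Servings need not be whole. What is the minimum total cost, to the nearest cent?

Minimising a linear cost over {vitamin C ≥ 95, potassium ≥ 1706, servings ≥ 0} — the optimum is at a vertex, using one or two foods.
sweet potato only: max(95/30, 1706/389) = 4.386 servings → $3.51.
spinach only: max(95/36, 1706/454) = 3.758 servings → $4.70.
banana only: max(95/8, 1706/483) = 11.88 servings → $3.56.
sweet potato + spinach: intersection lies outside the first quadrant.
sweet potato + banana with both tight: 2.833 servings and 1.25 servings → $2.64.
spinach + banana with both tight: 2.343 servings and 1.329 servings → $3.33.
Cheapest feasible corner: $2.64.

$2.64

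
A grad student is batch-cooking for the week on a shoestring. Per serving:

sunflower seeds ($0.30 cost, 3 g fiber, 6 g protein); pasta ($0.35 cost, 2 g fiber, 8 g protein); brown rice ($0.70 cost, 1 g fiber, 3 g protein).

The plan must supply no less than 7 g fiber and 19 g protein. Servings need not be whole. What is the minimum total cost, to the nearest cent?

$0.89

The cheapest plan sits at a corner of the feasible region — with two constraints it uses at most two foods.
sunflower seeds only: max(7/3, 19/6) = 3.167 servings → $0.95.
pasta only: max(7/2, 19/8) = 3.5 servings → $1.23.
brown rice only: max(7/1, 19/3) = 7 servings → $4.90.
sunflower seeds + pasta with both tight: 1.5 servings and 1.25 servings → $0.89.
sunflower seeds + brown rice with both tight: 0.6667 servings and 5 servings → $3.70.
pasta + brown rice: the both-tight solution has a negative serving — not a feasible corner.
So the least-cost plan costs $0.89.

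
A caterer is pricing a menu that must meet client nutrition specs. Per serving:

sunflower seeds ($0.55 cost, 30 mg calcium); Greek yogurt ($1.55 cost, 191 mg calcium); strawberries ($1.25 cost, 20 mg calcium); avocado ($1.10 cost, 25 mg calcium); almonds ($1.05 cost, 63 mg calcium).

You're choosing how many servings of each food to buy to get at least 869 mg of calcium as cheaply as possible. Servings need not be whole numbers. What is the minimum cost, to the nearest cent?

$7.05

Cost per mg of calcium: Greek yogurt $0.0081, almonds $0.0167, sunflower seeds $0.0183, avocado $0.0440, strawberries $0.0625.
With no serving limits, use only Greek yogurt: 869 mg / 191 mg = 4.55 servings × $1.55 = $7.05.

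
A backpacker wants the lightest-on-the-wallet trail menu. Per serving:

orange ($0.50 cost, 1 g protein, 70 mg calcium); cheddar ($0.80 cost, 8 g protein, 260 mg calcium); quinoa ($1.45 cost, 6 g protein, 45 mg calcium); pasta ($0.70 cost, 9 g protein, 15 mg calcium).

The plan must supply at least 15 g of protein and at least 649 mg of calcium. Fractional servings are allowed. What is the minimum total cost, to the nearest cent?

For a min-cost LP with two ≥-constraints, a basic feasible solution has at most two positive variables.
orange only: max(15/1, 649/70) = 15 servings → $7.50.
cheddar only: max(15/8, 649/260) = 2.496 servings → $2.00.
quinoa only: max(15/6, 649/45) = 14.42 servings → $20.91.
pasta only: max(15/9, 649/15) = 43.27 servings → $30.29.
orange + cheddar with both tight: 4.307 servings and 1.337 servings → $3.22.
orange + quinoa with both tight: 8.584 servings and 1.069 servings → $5.84.
orange + pasta with both tight: 9.132 servings and 0.652 servings → $5.02.
cheddar + quinoa: the both-tight solution has a negative serving — not a feasible corner.
cheddar + pasta: intersection lies outside the first quadrant.
quinoa + pasta: intersection lies outside the first quadrant.
So the least-cost plan costs $2.00.

$2.00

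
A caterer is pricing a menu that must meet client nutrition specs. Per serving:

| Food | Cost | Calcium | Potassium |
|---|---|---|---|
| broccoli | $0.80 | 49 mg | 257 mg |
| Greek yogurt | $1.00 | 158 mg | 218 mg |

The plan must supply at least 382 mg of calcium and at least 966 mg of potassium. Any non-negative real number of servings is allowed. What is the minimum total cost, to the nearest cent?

$3.55

With two linear requirements the optimum uses one or two foods; enumerate the corners.
broccoli only: max(382/49, 966/257) = 7.796 servings → $6.24.
Greek yogurt only: max(382/158, 966/218) = 4.431 servings → $4.43.
broccoli + Greek yogurt with both tight: 2.318 servings and 1.699 servings → $3.55.
So the least-cost plan costs $3.55.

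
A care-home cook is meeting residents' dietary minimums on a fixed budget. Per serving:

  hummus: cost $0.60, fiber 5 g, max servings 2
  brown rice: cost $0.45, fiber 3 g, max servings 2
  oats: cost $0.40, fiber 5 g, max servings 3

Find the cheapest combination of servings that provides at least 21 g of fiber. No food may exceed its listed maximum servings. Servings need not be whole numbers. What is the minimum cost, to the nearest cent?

$1.92

Cost per g of fiber: oats $0.0800, hummus $0.1200, brown rice $0.1500.
Take 3 servings of oats: +15.0 g fiber for $1.20 (total $1.20, still need 6.0 g).
Take 1.2 servings of hummus: +6.0 g fiber for $0.72 (total $1.92, still need 0.0 g).
Greedy by cheapest-per-g is optimal for a single linear constraint, so the minimum cost is $1.92.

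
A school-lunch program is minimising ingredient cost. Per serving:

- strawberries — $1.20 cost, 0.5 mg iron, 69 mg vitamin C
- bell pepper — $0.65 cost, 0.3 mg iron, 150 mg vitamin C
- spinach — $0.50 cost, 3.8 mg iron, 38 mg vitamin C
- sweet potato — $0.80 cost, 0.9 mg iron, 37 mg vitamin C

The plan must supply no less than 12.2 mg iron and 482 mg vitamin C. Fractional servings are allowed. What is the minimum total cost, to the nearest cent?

For a min-cost LP with two ≥-constraints, a basic feasible solution has at most two positive variables.
strawberries only: max(12.2/0.5, 482/69) = 24.4 servings → $29.28.
bell pepper only: max(12.2/0.3, 482/150) = 40.67 servings → $26.43.
spinach only: max(12.2/3.8, 482/38) = 12.68 servings → $6.34.
sweet potato only: max(12.2/0.9, 482/37) = 13.56 servings → $10.84.
strawberries + bell pepper: intersection lies outside the first quadrant.
strawberries + spinach with both tight: 5.625 servings and 2.47 servings → $7.99.
strawberries + sweet potato with both targets exact would need a negative amount; discard.
bell pepper + spinach with both tight: 2.449 servings and 3.017 servings → $3.10.
bell pepper + sweet potato: intersection lies outside the first quadrant.
spinach + sweet potato with both tight: 0.1654 servings and 12.86 servings → $10.37.
Cheapest feasible corner: $3.10.

$3.10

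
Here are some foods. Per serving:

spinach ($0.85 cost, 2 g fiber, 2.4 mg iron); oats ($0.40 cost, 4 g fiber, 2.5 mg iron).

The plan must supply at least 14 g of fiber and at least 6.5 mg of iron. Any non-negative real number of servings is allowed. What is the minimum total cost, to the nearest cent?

A basic optimal solution has at most two foods positive. Try each food alone and each pair with both targets met exactly.
spinach only: max(14/2, 6.5/2.4) = 7 servings → $5.95.
oats only: max(14/4, 6.5/2.5) = 3.5 servings → $1.40.
spinach + oats: intersection lies outside the first quadrant.
The minimum over all feasible corners is $1.40.

$1.40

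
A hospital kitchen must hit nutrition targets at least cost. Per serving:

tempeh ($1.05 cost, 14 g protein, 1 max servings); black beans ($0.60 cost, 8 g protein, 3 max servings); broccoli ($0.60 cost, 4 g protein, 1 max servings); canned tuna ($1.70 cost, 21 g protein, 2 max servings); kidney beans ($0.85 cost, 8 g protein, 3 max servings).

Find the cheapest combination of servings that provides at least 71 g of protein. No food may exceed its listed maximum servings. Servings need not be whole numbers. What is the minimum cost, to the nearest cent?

Cost per g of protein: tempeh $0.0750, black beans $0.0750, canned tuna $0.0810, kidney beans $0.1062, broccoli $0.1500.
Take 1 serving of tempeh: +14.0 g protein for $1.05 (total $1.05, still need 57.0 g).
Take 3 servings of black beans: +24.0 g protein for $1.80 (total $2.85, still need 33.0 g).
Take 1.571 servings of canned tuna: +33.0 g protein for $2.67 (total $5.52, still need 0.0 g).
Greedy by cheapest-per-g is optimal for a single linear constraint, so the minimum cost is $5.52.

$5.52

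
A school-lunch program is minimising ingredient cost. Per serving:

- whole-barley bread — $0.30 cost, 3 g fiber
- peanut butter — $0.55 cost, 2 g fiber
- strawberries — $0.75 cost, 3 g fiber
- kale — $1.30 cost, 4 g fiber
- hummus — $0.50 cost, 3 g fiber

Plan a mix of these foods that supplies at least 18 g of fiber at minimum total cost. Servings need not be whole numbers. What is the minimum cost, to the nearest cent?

Cost per g of fiber: whole-barley bread $0.1000, hummus $0.1667, strawberries $0.2500, peanut butter $0.2750, kale $0.3250.
With no serving limits, use only whole-barley bread: 18 g / 3 g = 6 servings × $0.30 = $1.80.

$1.80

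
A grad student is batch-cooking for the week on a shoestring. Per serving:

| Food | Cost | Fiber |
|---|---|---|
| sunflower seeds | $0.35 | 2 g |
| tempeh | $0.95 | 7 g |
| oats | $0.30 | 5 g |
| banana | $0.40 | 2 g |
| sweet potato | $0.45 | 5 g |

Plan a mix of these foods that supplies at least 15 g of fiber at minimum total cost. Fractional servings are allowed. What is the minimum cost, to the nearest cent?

$0.90

Cost per g of fiber: oats $0.0600, sweet potato $0.0900, tempeh $0.1357, sunflower seeds $0.1750, banana $0.2000.
With no serving limits, use only oats: 15 g / 5 g = 3 servings × $0.30 = $0.90.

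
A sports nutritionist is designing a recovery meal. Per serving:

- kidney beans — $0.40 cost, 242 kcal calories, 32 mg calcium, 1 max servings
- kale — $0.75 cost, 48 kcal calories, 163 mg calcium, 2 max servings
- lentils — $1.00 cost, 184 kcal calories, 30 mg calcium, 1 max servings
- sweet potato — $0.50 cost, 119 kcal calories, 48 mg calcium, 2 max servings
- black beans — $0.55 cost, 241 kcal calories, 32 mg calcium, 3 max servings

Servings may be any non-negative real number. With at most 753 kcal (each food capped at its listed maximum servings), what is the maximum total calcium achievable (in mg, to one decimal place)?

483.2 mg

Calcium per kcal: kale 3.396, sweet potato 0.4034, lentils 0.163, black beans 0.1328, kidney beans 0.1322.
Take 2 servings of kale: uses 96 kcal, +326.0 mg calcium (running total 326.0 mg).
Take 2 servings of sweet potato: uses 238 kcal, +96.0 mg calcium (running total 422.0 mg).
Take 1 serving of lentils: uses 184 kcal, +30.0 mg calcium (running total 452.0 mg).
Take 0.9751 servings of black beans: uses 235 kcal, +31.2 mg calcium (running total 483.2 mg).
Filling greedily by calcium-per-kcal is optimal for one linear limit, giving 483.2 mg.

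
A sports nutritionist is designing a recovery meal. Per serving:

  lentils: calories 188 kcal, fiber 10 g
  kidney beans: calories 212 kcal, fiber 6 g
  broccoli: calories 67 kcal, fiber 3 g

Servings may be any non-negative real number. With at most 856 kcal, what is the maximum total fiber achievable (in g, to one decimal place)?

45.5 g

Fiber per kcal: lentils 0.05319, broccoli 0.04478, kidney beans 0.0283.
With no serving limits, spend the whole calories allowance on lentils: 856 kcal / 188 kcal × 10 g = 45.5 g.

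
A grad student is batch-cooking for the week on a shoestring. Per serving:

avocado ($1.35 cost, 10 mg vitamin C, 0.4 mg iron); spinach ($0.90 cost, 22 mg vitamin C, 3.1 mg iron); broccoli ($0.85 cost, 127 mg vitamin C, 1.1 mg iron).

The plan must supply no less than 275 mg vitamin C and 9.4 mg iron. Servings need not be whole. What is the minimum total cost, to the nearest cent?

$3.66

An LP optimum is at a vertex; with two nutrient constraints at most two foods are used. Check each candidate.
avocado only: max(275/10, 9.4/0.4) = 27.5 servings → $37.12.
spinach only: max(275/22, 9.4/3.1) = 12.5 servings → $11.25.
broccoli only: max(275/127, 9.4/1.1) = 8.545 servings → $7.26.
avocado + spinach: intersection lies outside the first quadrant.
avocado + broccoli with both tight: 22.39 servings and 0.402 servings → $30.57.
spinach + broccoli with both tight: 2.412 servings and 1.747 servings → $3.66.
The minimum over all feasible corners is $3.66.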